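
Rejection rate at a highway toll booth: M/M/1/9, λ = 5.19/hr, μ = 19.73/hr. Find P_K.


ρ = λ/μ = 5.19/19.73 = 0.2631
P_K = (1−ρ)ρ^K/(1−ρ^(K+1)) = (0.7369·0.000006031)/(1 − 0.000001586)
= 0.000004444/0.999998 = 0.000004444

Final: 0.000004444


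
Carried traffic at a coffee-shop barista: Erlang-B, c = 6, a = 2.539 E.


B(6,2.539) = 0.029831 (Erlang-B)
Carried load = a(1 − B) = 2.539·(1 − 0.029831) = 2.539·0.970169 = 2.4633 E

Final: 2.4633 Erlangs


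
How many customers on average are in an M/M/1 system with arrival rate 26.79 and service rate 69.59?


ρ = λ/μ = 26.79/69.59 = 0.3850
L = ρ/(1−ρ) = 0.3850/(1 − 0.3850) = 0.3850/0.6150 = 0.6259

Final: 0.6259


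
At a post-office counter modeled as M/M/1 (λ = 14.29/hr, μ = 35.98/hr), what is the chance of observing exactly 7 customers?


ρ = 14.29/35.98 = 0.3972
P_n = (1−ρ)·ρ^n = (1 − 0.3972)·0.3972^7 = 0.6028·0.001559 = 0.0009397

Final: 0.0009397


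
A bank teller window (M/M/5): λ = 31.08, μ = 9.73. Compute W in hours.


a = 3.1942; ρ = 0.6388; P₀ = 0.037399
Lq = P₀·a^c·ρ/(c!(1−ρ)²) = 0.50762
Wq = Lq/λ = 0.50762/31.08 = 0.01633 hr
W = Wq + 1/μ = 0.01633 + 0.10277 = 0.11911 hr

Final: 0.11911 hr


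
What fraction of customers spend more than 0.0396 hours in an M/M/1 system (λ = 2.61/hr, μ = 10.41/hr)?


W ~ Exponential(μ−λ) for M/M/1.
μ − λ = 10.41 − 2.61 = 7.8000
P(W > t) = e^{−(μ−λ)t} = e^{−0.3089} = 0.734269

Final: 0.734269


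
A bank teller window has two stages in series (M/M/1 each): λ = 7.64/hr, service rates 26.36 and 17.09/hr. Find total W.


Each node sees arrival rate λ = 7.64/hr (tandem ⇒ throughput preserved).
W₁ = 1/(μ₁−λ) = 1/(26.36−7.64) = 0.05342 hr
W₂ = 1/(μ₂−λ) = 1/(17.09−7.64) = 0.10582 hr
W_total = W₁ + W₂ = 0.05342 + 0.10582 = 0.15924 hr

Final: 0.15924 hr


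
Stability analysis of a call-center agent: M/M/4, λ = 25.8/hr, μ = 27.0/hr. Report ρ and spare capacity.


Total capacity cμ = 4·27.0 = 108.00/hr
ρ = λ/(cμ) = 25.8/108.00 = 0.2389
Stable ⇔ ρ < 1: YES
Spare capacity = cμ − λ = 108.00 − 25.8 = 82.20/hr

Final: ρ = 0.2389; stable; margin = 82.20/hr


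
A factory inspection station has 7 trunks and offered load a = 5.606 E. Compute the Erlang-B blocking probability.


B(c,a) = (a^c/c!) / Σ_{k=0}^{c} a^k/k!
a^7/7! = 34.525591
Σ terms (k=0..7): 1.00000 + 5.60600 + 15.71362 + 29.36351 + 41.15297 + 46.14070 + 43.11080 + 34.52559 = 216.613191
B = 34.525591/216.613191 = 0.159388

Final: 0.159388


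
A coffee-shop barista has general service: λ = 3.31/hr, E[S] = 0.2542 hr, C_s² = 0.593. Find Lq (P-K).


ρ = λ·E[S] = 3.31·0.2542 = 0.8414
Lq = ρ²(1+C_s²)/(2(1−ρ)) = 0.7080·(1+0.593)/(2·0.1586)
= 0.7080·1.5930/0.3172 = 3.55545

Final: 3.55545


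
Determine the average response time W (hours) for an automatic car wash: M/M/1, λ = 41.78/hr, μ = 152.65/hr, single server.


W = 1/(μ−λ) = 1/(152.65 − 41.78) = 1/110.87 = 0.009020 hr

Final: 0.009020 hr


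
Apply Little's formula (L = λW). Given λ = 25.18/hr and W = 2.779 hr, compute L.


L = λW = 25.18·2.779 = 69.9752

Final: 69.9752


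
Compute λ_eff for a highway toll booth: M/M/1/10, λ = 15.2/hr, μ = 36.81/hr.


ρ = 0.4129; P_K = (1−ρ)ρ^10/(1−ρ^11) = 0.00008462
λ_eff = λ(1 − P_K) = 15.2·(1 − 0.00008462) = 15.2·0.999915 = 15.1987 /hr

Final: 15.1987 /hr


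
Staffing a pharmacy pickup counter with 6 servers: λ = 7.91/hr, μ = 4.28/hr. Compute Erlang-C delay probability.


a = λ/μ = 1.8481; ρ = a/6 = 0.3080
P₀ = 0.157388 (from M/M/c formula)
C(c,a) = [a^c/(c!(1−ρ))]·P₀ = [39.84706/(720·0.6920)]·0.157388
= 0.07998·0.157388 = 0.012588

Final: 0.012588


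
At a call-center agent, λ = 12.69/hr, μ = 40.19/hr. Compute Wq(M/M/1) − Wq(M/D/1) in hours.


ρ = 12.69/40.19 = 0.3158
Wq(M/M/1) = ρ/(μ−λ) = 0.3158/27.50 = 0.01148 hr
Wq(M/D/1) = ρ/(2(μ−λ)) = 0.005741 hr
Savings = 0.01148 − 0.005741 = 0.005741 hr

Final: 0.005741 hr


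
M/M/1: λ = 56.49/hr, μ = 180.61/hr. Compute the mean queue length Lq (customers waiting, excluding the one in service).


ρ = 56.49/180.61 = 0.3128
Lq = ρ²/(1−ρ) = 0.09783/0.6872 = 0.1424

Final: 0.1424


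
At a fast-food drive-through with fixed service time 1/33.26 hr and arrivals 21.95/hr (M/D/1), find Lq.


ρ = 21.95/33.26 = 0.6600
M/D/1: Lq = ρ²/(2(1−ρ)) = 0.4355/(2·0.3400) = 0.64040

Final: 0.64040


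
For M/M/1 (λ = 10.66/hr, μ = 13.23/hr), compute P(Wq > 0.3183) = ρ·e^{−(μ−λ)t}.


ρ = 10.66/13.23 = 0.8057
P(Wq > t) = ρ·e^{−(μ−λ)t} = 0.8057·e^{−0.8180}
= 0.8057·0.441300 = 0.355575

Final: 0.355575


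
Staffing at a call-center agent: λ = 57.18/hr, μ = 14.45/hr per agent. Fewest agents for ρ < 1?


Stability requires cμ > λ ⇔ c > λ/μ.
λ/μ = 57.18/14.45 = 3.9571
Minimum integer c = ⌊3.9571⌋ + 1 = 4
Check: 4·14.45 = 57.80 > 57.18, while 3·14.45 = 43.35 ≤ 57.18

Final: 4 servers


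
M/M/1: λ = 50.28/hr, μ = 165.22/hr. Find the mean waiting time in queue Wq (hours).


ρ = 50.28/165.22 = 0.3043
Wq = ρ/(μ−λ) = 0.3043/(165.22 − 50.28) = 0.3043/114.94 = 0.002648 hr

Final: 0.002648 hr


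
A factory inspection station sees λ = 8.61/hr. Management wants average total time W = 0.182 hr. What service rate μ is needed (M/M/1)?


W = 1/(μ−λ) ⇒ μ − λ = 1/W = 1/0.182 = 5.4945
μ = λ + 1/W = 8.61 + 5.4945 = 14.1045 per hr

Final: 14.1045 /hr


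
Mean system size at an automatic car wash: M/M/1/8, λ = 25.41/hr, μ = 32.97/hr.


ρ = 25.41/32.97 = 0.7707
L = ρ[1 − (K+1)ρ^K + Kρ^(K+1)] / [(1−ρ)(1−ρ^(K+1))]
Numerator: 0.7707·(1 − 9·0.124476 + 8·0.095934) = 0.498786
Denominator: (0.2293)·(0.904066) = 0.207302
L = 0.498786/0.207302 = 2.4061

Final: 2.4061


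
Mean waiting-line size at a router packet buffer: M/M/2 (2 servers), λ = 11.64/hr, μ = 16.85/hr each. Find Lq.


a = λ/μ = 0.6908; ρ = a/2 = 0.3454
P₀ = 0.486546
Lq = P₀·a^c·ρ / (c!·(1−ρ)²) = 0.486546·0.47721·0.3454/(2·0.42850)
= 0.09358

Final: 0.09358


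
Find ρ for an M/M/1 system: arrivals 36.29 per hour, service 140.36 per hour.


ρ = λ/μ = 36.29/140.36 = 0.2585

Final: 0.2585


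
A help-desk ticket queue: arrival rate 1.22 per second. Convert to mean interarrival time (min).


Mean interarrival time = 1/λ = 1/1.22 second = 0.81967 second
In minutes: 0.81967 × 0.0166667 = 0.01366 min

Final: 0.01366 min


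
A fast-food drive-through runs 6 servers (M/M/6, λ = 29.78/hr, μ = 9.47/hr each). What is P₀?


a = λ/μ = 29.78/9.47 = 3.1447; ρ = a/c = 0.5241
Σ_{k=0}^{5} a^k/k! (terms k=0..5) = 1.00000 + 3.14467 + 4.94447 + 5.18290 + 4.07462 + 2.56267 = 20.90933
Tail: a^6/(6!(1−ρ)) = 967.04857/(720·0.4759) = 2.82235
P₀ = 1/(20.90933 + 2.82235) = 1/23.73167 = 0.042138

Final: 0.042138


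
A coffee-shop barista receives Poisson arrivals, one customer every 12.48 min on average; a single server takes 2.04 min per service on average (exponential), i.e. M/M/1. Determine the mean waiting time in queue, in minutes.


λ = 60/12.48 = 4.8077 /hr
μ = 60/2.04 = 29.4118 /hr
ρ = λ/μ = 4.8077/29.4118 = 0.1635
Wq = ρ/(μ−λ) = 0.1635/(29.4118−4.8077) = 0.006644 hr
In minutes: 0.006644·60 = 0.3986 min

Final: 0.3986 min


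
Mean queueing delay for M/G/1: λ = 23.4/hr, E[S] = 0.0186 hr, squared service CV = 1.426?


ρ = λ·E[S] = 23.4·0.0186 = 0.4352
E[S²] = E[S]²(1+C_s²) = 0.0186²·(1+1.426) = 0.0008393
Wq = λ·E[S²]/(2(1−ρ)) = 23.4·0.0008393/(2·0.5648) = 0.01739 hr

Final: 0.01739 hr


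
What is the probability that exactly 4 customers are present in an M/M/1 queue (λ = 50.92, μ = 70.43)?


ρ = 50.92/70.43 = 0.7230
P_n = (1−ρ)·ρ^n = (1 − 0.7230)·0.7230^4 = 0.2770·0.273227 = 0.075687

Final: 0.075687


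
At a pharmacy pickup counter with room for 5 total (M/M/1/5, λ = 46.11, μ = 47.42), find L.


ρ = 46.11/47.42 = 0.9724
L = ρ[1 − (K+1)ρ^K + Kρ^(K+1)] / [(1−ρ)(1−ρ^(K+1))]
Numerator: 0.9724·(1 − 6·0.869296 + 5·0.845282) = 0.010336
Denominator: (0.02763)·(0.154718) = 0.004274
L = 0.010336/0.004274 = 2.4183

Final: 2.4183


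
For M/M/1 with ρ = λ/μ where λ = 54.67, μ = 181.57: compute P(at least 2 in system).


ρ = 54.67/181.57 = 0.3011
P(N ≥ n) = ρ^n = 0.3011^2 = 0.090659

Final: 0.090659


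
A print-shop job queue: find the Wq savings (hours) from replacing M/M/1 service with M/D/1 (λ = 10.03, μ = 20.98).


ρ = 10.03/20.98 = 0.4781
Wq(M/M/1) = ρ/(μ−λ) = 0.4781/10.95 = 0.04366 hr
Wq(M/D/1) = ρ/(2(μ−λ)) = 0.02183 hr
Savings = 0.04366 − 0.02183 = 0.02183 hr

Final: 0.02183 hr


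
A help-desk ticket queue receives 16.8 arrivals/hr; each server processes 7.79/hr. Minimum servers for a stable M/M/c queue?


Stability requires cμ > λ ⇔ c > λ/μ.
λ/μ = 16.8/7.79 = 2.1566
Minimum integer c = ⌊2.1566⌋ + 1 = 3
Check: 3·7.79 = 23.37 > 16.8, while 2·7.79 = 15.58 ≤ 16.8

Final: 3 servers


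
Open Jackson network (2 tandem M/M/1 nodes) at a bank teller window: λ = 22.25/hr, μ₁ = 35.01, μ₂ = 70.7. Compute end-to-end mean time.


Each node sees arrival rate λ = 22.25/hr (tandem ⇒ throughput preserved).
W₁ = 1/(μ₁−λ) = 1/(35.01−22.25) = 0.07837 hr
W₂ = 1/(μ₂−λ) = 1/(70.7−22.25) = 0.02064 hr
W_total = W₁ + W₂ = 0.07837 + 0.02064 = 0.09901 hr

Final: 0.09901 hr


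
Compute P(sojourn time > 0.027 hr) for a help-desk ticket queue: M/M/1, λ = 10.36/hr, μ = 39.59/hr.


W ~ Exponential(μ−λ) for M/M/1.
μ − λ = 39.59 − 10.36 = 29.2300
P(W > t) = e^{−(μ−λ)t} = e^{−0.7892} = 0.454203

Final: 0.454203


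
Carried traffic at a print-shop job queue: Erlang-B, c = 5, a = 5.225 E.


B(5,5.225) = 0.302850 (Erlang-B)
Carried load = a(1 − B) = 5.225·(1 − 0.302850) = 5.225·0.697150 = 3.6426 E

Final: 3.6426 Erlangs


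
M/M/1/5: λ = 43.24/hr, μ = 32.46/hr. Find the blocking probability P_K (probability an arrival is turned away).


ρ = λ/μ = 43.24/32.46 = 1.3321
P_K = (1−ρ)ρ^K/(1−ρ^(K+1)) = (-0.3321·4.194555)/(1 − 5.587571)
= -1.393016/-4.587571 = 0.303650

Final: 0.303650


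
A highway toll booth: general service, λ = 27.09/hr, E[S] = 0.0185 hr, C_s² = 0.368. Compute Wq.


ρ = λ·E[S] = 27.09·0.0185 = 0.5012
E[S²] = E[S]²(1+C_s²) = 0.0185²·(1+0.368) = 0.0004682
Wq = λ·E[S²]/(2(1−ρ)) = 27.09·0.0004682/(2·0.4988) = 0.01271 hr

Final: 0.01271 hr


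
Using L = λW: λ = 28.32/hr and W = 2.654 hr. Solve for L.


L = λW = 28.32·2.654 = 75.1613

Final: 75.1613


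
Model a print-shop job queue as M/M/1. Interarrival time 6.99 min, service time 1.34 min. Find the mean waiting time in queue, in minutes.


λ = 60/6.99 = 8.5837 /hr
μ = 60/1.34 = 44.7761 /hr
ρ = λ/μ = 8.5837/44.7761 = 0.1917
Wq = ρ/(μ−λ) = 0.1917/(44.7761−8.5837) = 0.005297 hr
In minutes: 0.005297·60 = 0.3178 min

Final: 0.3178 min


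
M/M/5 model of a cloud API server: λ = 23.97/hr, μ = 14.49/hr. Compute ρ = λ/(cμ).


ρ = λ/(cμ) = 23.97/(5·14.49) = 23.97/72.45 = 0.3308

Final: 0.3308


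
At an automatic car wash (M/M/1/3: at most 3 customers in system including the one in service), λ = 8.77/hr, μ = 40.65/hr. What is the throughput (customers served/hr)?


ρ = 0.2157; P_K = (1−ρ)ρ^3/(1−ρ^4) = 0.007893
λ_eff = λ(1 − P_K) = 8.77·(1 − 0.007893) = 8.77·0.992107 = 8.7008 /hr

Final: 8.7008 /hr


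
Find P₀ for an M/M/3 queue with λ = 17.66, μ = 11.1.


a = λ/μ = 17.66/11.1 = 1.5910; ρ = a/c = 0.5303
Σ_{k=0}^{2} a^k/k! (terms k=0..2) = 1.00000 + 1.59099 + 1.26563 = 3.85662
Tail: a^3/(3!(1−ρ)) = 4.02720/(6·0.4697) = 1.42909
P₀ = 1/(3.85662 + 1.42909) = 1/5.28571 = 0.189189

Final: 0.189189


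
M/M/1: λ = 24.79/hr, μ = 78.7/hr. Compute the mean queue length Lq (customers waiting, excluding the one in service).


ρ = 24.79/78.7 = 0.3150
Lq = ρ²/(1−ρ) = 0.09922/0.6850 = 0.1448

Final: 0.1448


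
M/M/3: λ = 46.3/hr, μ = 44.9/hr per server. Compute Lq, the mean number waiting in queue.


a = λ/μ = 1.0312; ρ = a/3 = 0.3437
P₀ = 0.351950
Lq = P₀·a^c·ρ / (c!·(1−ρ)²) = 0.351950·1.09649·0.3437/(6·0.43069)
= 0.05133

Final: 0.05133


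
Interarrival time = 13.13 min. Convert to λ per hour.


λ = 1/(interarrival time) in consistent units.
1 hour = 60 min, so λ = 60/13.13 = 4.5697 per hour

Final: 4.5697 /hr


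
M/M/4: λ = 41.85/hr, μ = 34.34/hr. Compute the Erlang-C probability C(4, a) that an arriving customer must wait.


a = λ/μ = 1.2187; ρ = a/4 = 0.3047
P₀ = 0.294537 (from M/M/c formula)
C(c,a) = [a^c/(c!(1−ρ))]·P₀ = [2.20587/(24·0.6953)]·0.294537
= 0.13218·0.294537 = 0.038933

Final: 0.038933


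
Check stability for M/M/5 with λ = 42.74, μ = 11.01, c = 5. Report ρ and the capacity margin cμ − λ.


Total capacity cμ = 5·11.01 = 55.05/hr
ρ = λ/(cμ) = 42.74/55.05 = 0.7764
Stable ⇔ ρ < 1: YES
Spare capacity = cμ − λ = 55.05 − 42.74 = 12.31/hr

Final: ρ = 0.7764; stable; margin = 12.31/hr


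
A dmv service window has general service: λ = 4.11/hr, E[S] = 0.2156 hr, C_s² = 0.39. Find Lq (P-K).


ρ = λ·E[S] = 4.11·0.2156 = 0.8861
Lq = ρ²(1+C_s²)/(2(1−ρ)) = 0.7852·(1+0.39)/(2·0.1139)
= 0.7852·1.3900/0.2278 = 4.79185

Final: 4.79185


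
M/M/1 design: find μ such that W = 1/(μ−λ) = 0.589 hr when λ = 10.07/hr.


W = 1/(μ−λ) ⇒ μ − λ = 1/W = 1/0.589 = 1.6978
μ = λ + 1/W = 10.07 + 1.6978 = 11.7678 per hr

Final: 11.7678 /hr


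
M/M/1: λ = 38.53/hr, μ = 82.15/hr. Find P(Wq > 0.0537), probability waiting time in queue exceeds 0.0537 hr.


ρ = 38.53/82.15 = 0.4690
P(Wq > t) = ρ·e^{−(μ−λ)t} = 0.4690·e^{−2.3424}
= 0.4690·0.096097 = 0.045072

Final: 0.045072


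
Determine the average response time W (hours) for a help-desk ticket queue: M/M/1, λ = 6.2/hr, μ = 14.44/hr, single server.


W = 1/(μ−λ) = 1/(14.44 − 6.2) = 1/8.24 = 0.1214 hr

Final: 0.1214 hr


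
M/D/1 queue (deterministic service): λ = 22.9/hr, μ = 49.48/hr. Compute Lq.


ρ = 22.9/49.48 = 0.4628
M/D/1: Lq = ρ²/(2(1−ρ)) = 0.2142/(2·0.5372) = 0.19937

Final: 0.19937


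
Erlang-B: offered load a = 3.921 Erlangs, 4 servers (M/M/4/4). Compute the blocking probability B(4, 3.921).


B(c,a) = (a^c/c!) / Σ_{k=0}^{c} a^k/k!
a^4/4! = 9.848637
Σ terms (k=0..4): 1.00000 + 3.92100 + 7.68712 + 10.04707 + 9.84864 = 32.503824
B = 9.848637/32.503824 = 0.302999

Final: 0.302999


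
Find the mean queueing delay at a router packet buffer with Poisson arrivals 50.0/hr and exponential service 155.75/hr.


ρ = 50.0/155.75 = 0.3210
Wq = ρ/(μ−λ) = 0.3210/(155.75 − 50.0) = 0.3210/105.75 = 0.003036 hr

Final: 0.003036 hr


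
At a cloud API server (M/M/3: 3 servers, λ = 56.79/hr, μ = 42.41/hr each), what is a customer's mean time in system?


a = 1.3391; ρ = 0.4464; P₀ = 0.252624
Lq = P₀·a^c·ρ/(c!(1−ρ)²) = 0.14722
Wq = Lq/λ = 0.14722/56.79 = 0.002592 hr
W = Wq + 1/μ = 0.002592 + 0.02358 = 0.02617 hr

Final: 0.02617 hr


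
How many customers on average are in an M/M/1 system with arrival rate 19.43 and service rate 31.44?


ρ = λ/μ = 19.43/31.44 = 0.6180
L = ρ/(1−ρ) = 0.6180/(1 − 0.6180) = 0.6180/0.3820 = 1.6178

Final: 1.6178


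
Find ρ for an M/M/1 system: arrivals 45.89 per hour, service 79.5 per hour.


ρ = λ/μ = 45.89/79.5 = 0.5772

Final: 0.5772


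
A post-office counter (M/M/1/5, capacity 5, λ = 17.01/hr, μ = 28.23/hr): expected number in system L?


ρ = 17.01/28.23 = 0.6026
L = ρ[1 − (K+1)ρ^K + Kρ^(K+1)] / [(1−ρ)(1−ρ^(K+1))]
Numerator: 0.6026·(1 − 6·0.079427 + 5·0.047859) = 0.459585
Denominator: (0.3974)·(0.952141) = 0.378428
L = 0.459585/0.378428 = 1.2145

Final: 1.2145


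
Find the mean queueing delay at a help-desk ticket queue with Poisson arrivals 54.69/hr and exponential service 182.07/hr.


ρ = 54.69/182.07 = 0.3004
Wq = ρ/(μ−λ) = 0.3004/(182.07 − 54.69) = 0.3004/127.38 = 0.002358 hr

Final: 0.002358 hr


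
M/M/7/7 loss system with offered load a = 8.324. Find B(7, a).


B(c,a) = (a^c/c!) / Σ_{k=0}^{c} a^k/k!
a^7/7! = 549.406716
Σ terms (k=0..7): 1.00000 + 8.32400 + 34.64449 + 96.12691 + 200.04009 + 333.02674 + 462.01910 + 549.40672 = 1684.588049
B = 549.406716/1684.588049 = 0.326137

Final: 0.326137


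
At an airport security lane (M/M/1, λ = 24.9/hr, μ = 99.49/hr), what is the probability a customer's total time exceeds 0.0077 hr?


W ~ Exponential(μ−λ) for M/M/1.
μ − λ = 99.49 − 24.9 = 74.5900
P(W > t) = e^{−(μ−λ)t} = e^{−0.5743} = 0.563075

Final: 0.563075


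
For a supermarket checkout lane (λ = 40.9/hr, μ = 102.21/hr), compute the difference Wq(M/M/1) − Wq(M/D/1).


ρ = 40.9/102.21 = 0.4002
Wq(M/M/1) = ρ/(μ−λ) = 0.4002/61.31 = 0.006527 hr
Wq(M/D/1) = ρ/(2(μ−λ)) = 0.003263 hr
Savings = 0.006527 − 0.003263 = 0.003263 hr

Final: 0.003263 hr


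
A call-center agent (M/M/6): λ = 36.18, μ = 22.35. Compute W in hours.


a = 1.6188; ρ = 0.2698; P₀ = 0.198058
Lq = P₀·a^c·ρ/(c!(1−ρ)²) = 0.002505
Wq = Lq/λ = 0.002505/36.18 = 0.00006923 hr
W = Wq + 1/μ = 0.00006923 + 0.04474 = 0.04481 hr

Final: 0.04481 hr


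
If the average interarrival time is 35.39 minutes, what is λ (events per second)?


λ = 1/(interarrival time) in consistent units.
1 second = 0.0166667 min, so λ = 0.0166667/35.39 = 0.0004709 per second

Final: 0.0004709 /sec


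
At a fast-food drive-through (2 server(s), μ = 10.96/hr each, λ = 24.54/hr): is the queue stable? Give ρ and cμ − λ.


Total capacity cμ = 2·10.96 = 21.92/hr
ρ = λ/(cμ) = 24.54/21.92 = 1.1195
Stable ⇔ ρ < 1: NO
Spare capacity = cμ − λ = 21.92 − 24.54 = -2.62/hr

Final: ρ = 1.1195; unstable; margin = -2.62/hr


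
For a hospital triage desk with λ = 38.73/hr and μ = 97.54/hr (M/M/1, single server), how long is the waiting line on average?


ρ = 38.73/97.54 = 0.3971
Lq = ρ²/(1−ρ) = 0.1577/0.6029 = 0.2615

Final: 0.2615


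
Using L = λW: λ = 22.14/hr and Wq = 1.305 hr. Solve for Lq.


Lq = λWq = 22.14·1.305 = 28.8927

Final: 28.8927


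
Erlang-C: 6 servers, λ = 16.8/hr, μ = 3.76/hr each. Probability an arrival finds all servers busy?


a = λ/μ = 4.4681; ρ = a/6 = 0.7447
P₀ = 0.009520 (from M/M/c formula)
C(c,a) = [a^c/(c!(1−ρ))]·P₀ = [7956.62007/(720·0.2553)]·0.009520
= 43.28254·0.009520 = 0.412037

Final: 0.412037


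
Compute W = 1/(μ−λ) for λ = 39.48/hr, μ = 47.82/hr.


W = 1/(μ−λ) = 1/(47.82 − 39.48) = 1/8.34 = 0.1199 hr

Final: 0.1199 hr


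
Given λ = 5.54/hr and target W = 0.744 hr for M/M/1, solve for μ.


W = 1/(μ−λ) ⇒ μ − λ = 1/W = 1/0.744 = 1.3441
μ = λ + 1/W = 5.54 + 1.3441 = 6.8841 per hr

Final: 6.8841 /hr


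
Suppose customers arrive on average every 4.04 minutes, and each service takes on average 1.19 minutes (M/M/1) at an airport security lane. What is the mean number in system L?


λ = 60/4.04 = 14.8515 /hr
μ = 60/1.19 = 50.4202 /hr
ρ = λ/μ = 14.8515/50.4202 = 0.2946
L = ρ/(1−ρ) = 0.2946/0.7054 = 0.4175

Final: 0.4175


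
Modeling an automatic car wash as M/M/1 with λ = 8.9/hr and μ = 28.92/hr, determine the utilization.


ρ = λ/μ = 8.9/28.92 = 0.3077

Final: 0.3077


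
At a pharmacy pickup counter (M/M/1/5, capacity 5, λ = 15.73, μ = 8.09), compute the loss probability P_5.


ρ = λ/μ = 15.73/8.09 = 1.9444
P_K = (1−ρ)ρ^K/(1−ρ^(K+1)) = (-0.9444·27.790797)/(1 − 54.035753)
= -26.244956/-53.035753 = 0.494854

Final: 0.494854


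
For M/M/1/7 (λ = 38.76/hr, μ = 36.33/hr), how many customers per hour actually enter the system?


ρ = 1.0669; P_K = (1−ρ)ρ^7/(1−ρ^8) = 0.155080
λ_eff = λ(1 − P_K) = 38.76·(1 − 0.155080) = 38.76·0.844920 = 32.7491 /hr

Final: 32.7491 /hr


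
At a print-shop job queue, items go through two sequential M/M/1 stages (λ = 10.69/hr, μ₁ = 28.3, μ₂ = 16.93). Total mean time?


Each node sees arrival rate λ = 10.69/hr (tandem ⇒ throughput preserved).
W₁ = 1/(μ₁−λ) = 1/(28.3−10.69) = 0.05679 hr
W₂ = 1/(μ₂−λ) = 1/(16.93−10.69) = 0.16026 hr
W_total = W₁ + W₂ = 0.05679 + 0.16026 = 0.21704 hr

Final: 0.21704 hr


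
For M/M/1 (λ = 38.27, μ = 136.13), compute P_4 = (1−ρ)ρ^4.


ρ = 38.27/136.13 = 0.2811
P_n = (1−ρ)·ρ^n = (1 − 0.2811)·0.2811^4 = 0.7189·0.006246 = 0.004490

Final: 0.004490


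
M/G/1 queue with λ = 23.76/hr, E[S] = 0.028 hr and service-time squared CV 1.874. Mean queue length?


ρ = λ·E[S] = 23.76·0.028 = 0.6653
Lq = ρ²(1+C_s²)/(2(1−ρ)) = 0.4426·(1+1.874)/(2·0.3347)
= 0.4426·2.8740/0.6694 = 1.90013

Final: 1.90013


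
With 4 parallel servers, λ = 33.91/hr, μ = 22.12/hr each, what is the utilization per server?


ρ = λ/(cμ) = 33.91/(4·22.12) = 33.91/88.48 = 0.3833

Final: 0.3833


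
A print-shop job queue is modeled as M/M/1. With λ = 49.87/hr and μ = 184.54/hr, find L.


ρ = λ/μ = 49.87/184.54 = 0.2702
L = ρ/(1−ρ) = 0.2702/(1 − 0.2702) = 0.2702/0.7298 = 0.3703

Final: 0.3703


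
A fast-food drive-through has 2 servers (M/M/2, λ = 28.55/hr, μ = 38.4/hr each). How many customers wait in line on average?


a = λ/μ = 0.7435; ρ = a/2 = 0.3717
P₀ = 0.457997
Lq = P₀·a^c·ρ / (c!·(1−ρ)²) = 0.457997·0.55278·0.3717/(2·0.39470)
= 0.11922

Final: 0.11922


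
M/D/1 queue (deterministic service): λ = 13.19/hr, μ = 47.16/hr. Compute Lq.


ρ = 13.19/47.16 = 0.2797
M/D/1: Lq = ρ²/(2(1−ρ)) = 0.07822/(2·0.7203) = 0.05430

Final: 0.05430


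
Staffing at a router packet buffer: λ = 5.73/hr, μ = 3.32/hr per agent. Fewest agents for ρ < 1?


Stability requires cμ > λ ⇔ c > λ/μ.
λ/μ = 5.73/3.32 = 1.7259
Minimum integer c = ⌊1.7259⌋ + 1 = 2
Check: 2·3.32 = 6.64 > 5.73, while 1·3.32 = 3.32 ≤ 5.73

Final: 2 servers


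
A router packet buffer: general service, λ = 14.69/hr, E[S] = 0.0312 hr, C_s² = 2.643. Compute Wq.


ρ = λ·E[S] = 14.69·0.0312 = 0.4583
E[S²] = E[S]²(1+C_s²) = 0.0312²·(1+2.643) = 0.003546
Wq = λ·E[S²]/(2(1−ρ)) = 14.69·0.003546/(2·0.5417) = 0.04809 hr

Final: 0.04809 hr


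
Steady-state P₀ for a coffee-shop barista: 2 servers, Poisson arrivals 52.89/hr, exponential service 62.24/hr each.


a = λ/μ = 52.89/62.24 = 0.8498; ρ = a/c = 0.4249
Σ_{k=0}^{1} a^k/k! (terms k=0..1) = 1.00000 + 0.84978 = 1.84978
Tail: a^2/(2!(1−ρ)) = 0.72212/(2·0.5751) = 0.62781
P₀ = 1/(1.84978 + 0.62781) = 1/2.47758 = 0.403620

Final: 0.403620


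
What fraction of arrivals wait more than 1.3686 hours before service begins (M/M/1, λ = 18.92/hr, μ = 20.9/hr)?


ρ = 18.92/20.9 = 0.9053
P(Wq > t) = ρ·e^{−(μ−λ)t} = 0.9053·e^{−2.7098}
= 0.9053·0.066548 = 0.060244

Final: 0.060244


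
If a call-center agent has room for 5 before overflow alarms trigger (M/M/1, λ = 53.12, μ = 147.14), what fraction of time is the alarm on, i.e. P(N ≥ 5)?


ρ = 53.12/147.14 = 0.3610
P(N ≥ n) = ρ^n = 0.3610^5 = 0.006132

Final: 0.006132


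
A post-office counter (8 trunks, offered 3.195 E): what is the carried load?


B(8,3.195) = 0.011095 (Erlang-B)
Carried load = a(1 − B) = 3.195·(1 − 0.011095) = 3.195·0.988905 = 3.1596 E

Final: 3.1596 Erlangs


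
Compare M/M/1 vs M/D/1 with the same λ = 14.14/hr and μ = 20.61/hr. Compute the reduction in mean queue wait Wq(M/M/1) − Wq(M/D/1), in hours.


ρ = 14.14/20.61 = 0.6861
Wq(M/M/1) = ρ/(μ−λ) = 0.6861/6.47 = 0.10604 hr
Wq(M/D/1) = ρ/(2(μ−λ)) = 0.05302 hr
Savings = 0.10604 − 0.05302 = 0.05302 hr

Final: 0.05302 hr


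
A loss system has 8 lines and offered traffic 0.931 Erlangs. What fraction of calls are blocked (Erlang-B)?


B(c,a) = (a^c/c!) / Σ_{k=0}^{c} a^k/k!
a^8/8! = 0.00001400
Σ terms (k=0..8): 1.00000 + 0.93100 + 0.43338 + 0.13449 + 0.03130 + 0.005829 + 0.0009044 + 0.0001203 + 0.00001400 = 2.537043
B = 0.00001400/2.537043 = 0.000005518

Final: 0.000005518


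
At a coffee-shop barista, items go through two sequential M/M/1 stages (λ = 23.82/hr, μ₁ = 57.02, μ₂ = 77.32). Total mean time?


Each node sees arrival rate λ = 23.82/hr (tandem ⇒ throughput preserved).
W₁ = 1/(μ₁−λ) = 1/(57.02−23.82) = 0.03012 hr
W₂ = 1/(μ₂−λ) = 1/(77.32−23.82) = 0.01869 hr
W_total = W₁ + W₂ = 0.03012 + 0.01869 = 0.04881 hr

Final: 0.04881 hr


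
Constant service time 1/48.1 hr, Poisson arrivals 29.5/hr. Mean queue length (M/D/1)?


ρ = 29.5/48.1 = 0.6133
M/D/1: Lq = ρ²/(2(1−ρ)) = 0.3761/(2·0.3867) = 0.48636

Final: 0.48636


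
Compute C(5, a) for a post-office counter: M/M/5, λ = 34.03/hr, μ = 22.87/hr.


a = λ/μ = 1.4880; ρ = a/5 = 0.2976
P₀ = 0.225485 (from M/M/c formula)
C(c,a) = [a^c/(c!(1−ρ))]·P₀ = [7.29422/(120·0.7024)]·0.225485
= 0.08654·0.225485 = 0.019513

Final: 0.019513


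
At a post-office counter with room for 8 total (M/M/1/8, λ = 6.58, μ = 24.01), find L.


ρ = 6.58/24.01 = 0.2741
L = ρ[1 − (K+1)ρ^K + Kρ^(K+1)] / [(1−ρ)(1−ρ^(K+1))]
Numerator: 0.2741·(1 − 9·0.00003182 + 8·0.000008720) = 0.273993
Denominator: (0.7259)·(0.999991) = 0.725941
L = 0.273993/0.725941 = 0.3774

Final: 0.3774


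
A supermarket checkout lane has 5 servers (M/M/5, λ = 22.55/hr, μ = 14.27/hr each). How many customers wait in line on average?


a = λ/μ = 1.5802; ρ = a/5 = 0.3160
P₀ = 0.205491
Lq = P₀·a^c·ρ / (c!·(1−ρ)²) = 0.205491·9.85401·0.3160/(120·0.46779)
= 0.01140

Final: 0.01140


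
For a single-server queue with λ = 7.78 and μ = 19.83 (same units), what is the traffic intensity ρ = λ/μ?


ρ = λ/μ = 7.78/19.83 = 0.3923

Final: 0.3923


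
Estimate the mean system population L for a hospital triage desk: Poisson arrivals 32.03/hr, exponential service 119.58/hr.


ρ = λ/μ = 32.03/119.58 = 0.2679
L = ρ/(1−ρ) = 0.2679/(1 − 0.2679) = 0.2679/0.7321 = 0.3658

Final: 0.3658


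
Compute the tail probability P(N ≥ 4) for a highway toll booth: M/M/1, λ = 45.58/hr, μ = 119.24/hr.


ρ = 45.58/119.24 = 0.3823
P(N ≥ n) = ρ^n = 0.3823^4 = 0.021351

Final: 0.021351


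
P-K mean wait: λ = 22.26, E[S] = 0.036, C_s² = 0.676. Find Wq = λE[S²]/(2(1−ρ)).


ρ = λ·E[S] = 22.26·0.036 = 0.8014
E[S²] = E[S]²(1+C_s²) = 0.036²·(1+0.676) = 0.002172
Wq = λ·E[S²]/(2(1−ρ)) = 22.26·0.002172/(2·0.1986) = 0.12170 hr

Final: 0.12170 hr


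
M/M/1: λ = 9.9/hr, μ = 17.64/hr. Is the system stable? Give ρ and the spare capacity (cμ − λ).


Total capacity cμ = 1·17.64 = 17.64/hr
ρ = λ/(cμ) = 9.9/17.64 = 0.5612
Stable ⇔ ρ < 1: YES
Spare capacity = cμ − λ = 17.64 − 9.9 = 7.74/hr

Final: ρ = 0.5612; stable; margin = 7.74/hr


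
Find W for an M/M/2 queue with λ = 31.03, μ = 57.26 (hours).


a = 0.5419; ρ = 0.2710; P₀ = 0.573617
Lq = P₀·a^c·ρ/(c!(1−ρ)²) = 0.04294
Wq = Lq/λ = 0.04294/31.03 = 0.001384 hr
W = Wq + 1/μ = 0.001384 + 0.01746 = 0.01885 hr

Final: 0.01885 hr


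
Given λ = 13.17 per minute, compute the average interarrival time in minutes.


Mean interarrival time = 1/λ = 1/13.17 minute = 0.07593 minute
In minutes: 0.07593 × 1 = 0.07593 min

Final: 0.07593 min


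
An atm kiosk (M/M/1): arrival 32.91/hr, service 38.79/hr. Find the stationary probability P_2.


ρ = 32.91/38.79 = 0.8484
P_n = (1−ρ)·ρ^n = (1 − 0.8484)·0.8484^2 = 0.1516·0.719807 = 0.109112

Final: 0.109112


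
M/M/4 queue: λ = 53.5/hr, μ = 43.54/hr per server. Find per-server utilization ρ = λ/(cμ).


ρ = λ/(cμ) = 53.5/(4·43.54) = 53.5/174.16 = 0.3072

Final: 0.3072


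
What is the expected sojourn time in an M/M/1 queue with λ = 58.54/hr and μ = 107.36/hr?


W = 1/(μ−λ) = 1/(107.36 − 58.54) = 1/48.82 = 0.02048 hr

Final: 0.02048 hr


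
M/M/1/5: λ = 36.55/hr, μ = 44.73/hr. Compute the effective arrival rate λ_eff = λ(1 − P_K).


ρ = 0.8171; P_K = (1−ρ)ρ^5/(1−ρ^6) = 0.094854
λ_eff = λ(1 − P_K) = 36.55·(1 − 0.094854) = 36.55·0.905146 = 33.0831 /hr

Final: 33.0831 /hr


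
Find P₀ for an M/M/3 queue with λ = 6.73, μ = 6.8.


a = λ/μ = 6.73/6.8 = 0.9897; ρ = a/c = 0.3299
Σ_{k=0}^{2} a^k/k! (terms k=0..2) = 1.00000 + 0.98971 + 0.48976 = 2.47946
Tail: a^3/(3!(1−ρ)) = 0.96943/(6·0.6701) = 0.24112
P₀ = 1/(2.47946 + 0.24112) = 1/2.72058 = 0.367568

Final: 0.367568


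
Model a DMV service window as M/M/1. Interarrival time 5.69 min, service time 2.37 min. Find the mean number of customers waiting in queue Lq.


λ = 60/5.69 = 10.5448 /hr
μ = 60/2.37 = 25.3165 /hr
ρ = λ/μ = 10.5448/25.3165 = 0.4165
Lq = ρ²/(1−ρ) = 0.1735/0.5835 = 0.2973

Final: 0.2973


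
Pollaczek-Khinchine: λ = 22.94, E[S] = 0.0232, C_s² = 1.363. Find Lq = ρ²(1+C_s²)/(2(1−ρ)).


ρ = λ·E[S] = 22.94·0.0232 = 0.5322
Lq = ρ²(1+C_s²)/(2(1−ρ)) = 0.2832·(1+1.363)/(2·0.4678)
= 0.2832·2.3630/0.9356 = 0.71539

Final: 0.71539


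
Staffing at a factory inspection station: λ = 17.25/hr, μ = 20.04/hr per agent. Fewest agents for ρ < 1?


Stability requires cμ > λ ⇔ c > λ/μ.
λ/μ = 17.25/20.04 = 0.8608
Minimum integer c = ⌊0.8608⌋ + 1 = 1
Check: 1·20.04 = 20.04 > 17.25, while 0·20.04 = 0.00 ≤ 17.25

Final: 1 servers


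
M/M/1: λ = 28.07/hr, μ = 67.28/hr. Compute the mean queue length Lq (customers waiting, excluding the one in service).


ρ = 28.07/67.28 = 0.4172
Lq = ρ²/(1−ρ) = 0.1741/0.5828 = 0.2987

Final: 0.2987


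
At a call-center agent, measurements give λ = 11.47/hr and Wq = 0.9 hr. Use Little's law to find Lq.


Lq = λWq = 11.47·0.9 = 10.3230

Final: 10.3230


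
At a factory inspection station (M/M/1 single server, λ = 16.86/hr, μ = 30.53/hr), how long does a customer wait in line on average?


ρ = 16.86/30.53 = 0.5522
Wq = ρ/(μ−λ) = 0.5522/(30.53 − 16.86) = 0.5522/13.67 = 0.04040 hr

Final: 0.04040 hr


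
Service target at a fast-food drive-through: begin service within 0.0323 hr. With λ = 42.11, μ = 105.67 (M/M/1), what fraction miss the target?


ρ = 42.11/105.67 = 0.3985
P(Wq > t) = ρ·e^{−(μ−λ)t} = 0.3985·e^{−2.0530}
= 0.3985·0.128351 = 0.051148

Final: 0.051148


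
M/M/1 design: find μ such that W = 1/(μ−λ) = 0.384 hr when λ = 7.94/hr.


W = 1/(μ−λ) ⇒ μ − λ = 1/W = 1/0.384 = 2.6042
μ = λ + 1/W = 7.94 + 2.6042 = 10.5442 per hr

Final: 10.5442 /hr


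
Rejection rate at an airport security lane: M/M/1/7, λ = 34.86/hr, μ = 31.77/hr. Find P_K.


ρ = λ/μ = 34.86/31.77 = 1.0973
P_K = (1−ρ)ρ^K/(1−ρ^(K+1)) = (-0.09726·1.915011)/(1 − 2.101268)
= -0.186257/-1.101268 = 0.169130

Final: 0.169130


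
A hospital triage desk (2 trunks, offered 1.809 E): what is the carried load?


B(2,1.809) = 0.368088 (Erlang-B)
Carried load = a(1 − B) = 1.809·(1 − 0.368088) = 1.809·0.631912 = 1.1431 E

Final: 1.1431 Erlangs


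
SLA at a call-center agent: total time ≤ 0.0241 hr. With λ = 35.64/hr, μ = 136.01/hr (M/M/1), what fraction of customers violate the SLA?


W ~ Exponential(μ−λ) for M/M/1.
μ − λ = 136.01 − 35.64 = 100.3700
P(W > t) = e^{−(μ−λ)t} = e^{−2.4189} = 0.089018

Final: 0.089018


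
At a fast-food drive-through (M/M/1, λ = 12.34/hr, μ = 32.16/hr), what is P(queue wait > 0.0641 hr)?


ρ = 12.34/32.16 = 0.3837
P(Wq > t) = ρ·e^{−(μ−λ)t} = 0.3837·e^{−1.2705}
= 0.3837·0.280702 = 0.107707

Final: 0.107707


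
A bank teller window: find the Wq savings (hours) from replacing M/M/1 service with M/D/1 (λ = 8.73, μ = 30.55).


ρ = 8.73/30.55 = 0.2858
Wq(M/M/1) = ρ/(μ−λ) = 0.2858/21.82 = 0.01310 hr
Wq(M/D/1) = ρ/(2(μ−λ)) = 0.006548 hr
Savings = 0.01310 − 0.006548 = 0.006548 hr

Final: 0.006548 hr


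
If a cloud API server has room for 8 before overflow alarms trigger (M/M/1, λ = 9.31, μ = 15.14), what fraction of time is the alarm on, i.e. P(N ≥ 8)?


ρ = 9.31/15.14 = 0.6149
P(N ≥ n) = ρ^n = 0.6149^8 = 0.020445

Final: 0.020445


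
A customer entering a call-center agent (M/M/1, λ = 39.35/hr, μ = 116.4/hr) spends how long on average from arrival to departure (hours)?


W = 1/(μ−λ) = 1/(116.4 − 39.35) = 1/77.05 = 0.01298 hr

Final: 0.01298 hr


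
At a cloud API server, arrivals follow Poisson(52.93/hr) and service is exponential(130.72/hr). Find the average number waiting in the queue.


ρ = 52.93/130.72 = 0.4049
Lq = ρ²/(1−ρ) = 0.1640/0.5951 = 0.2755

Final: 0.2755


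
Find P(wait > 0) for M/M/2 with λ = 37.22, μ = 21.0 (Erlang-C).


a = λ/μ = 1.7724; ρ = a/2 = 0.8862
P₀ = 0.060338 (from M/M/c formula)
C(c,a) = [a^c/(c!(1−ρ))]·P₀ = [3.14133/(2·0.1138)]·0.060338
= 13.80084·0.060338 = 0.832719

Final: 0.832719


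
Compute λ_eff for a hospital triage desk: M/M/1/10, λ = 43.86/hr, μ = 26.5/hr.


ρ = 1.6551; P_K = (1−ρ)ρ^10/(1−ρ^11) = 0.397361
λ_eff = λ(1 − P_K) = 43.86·(1 − 0.397361) = 43.86·0.602639 = 26.4317 /hr

Final: 26.4317 /hr


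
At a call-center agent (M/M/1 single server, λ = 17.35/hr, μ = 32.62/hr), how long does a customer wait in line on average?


ρ = 17.35/32.62 = 0.5319
Wq = ρ/(μ−λ) = 0.5319/(32.62 − 17.35) = 0.5319/15.27 = 0.03483 hr

Final: 0.03483 hr


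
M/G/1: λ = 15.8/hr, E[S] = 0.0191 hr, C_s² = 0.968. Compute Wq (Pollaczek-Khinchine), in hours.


ρ = λ·E[S] = 15.8·0.0191 = 0.3018
E[S²] = E[S]²(1+C_s²) = 0.0191²·(1+0.968) = 0.0007179
Wq = λ·E[S²]/(2(1−ρ)) = 15.8·0.0007179/(2·0.6982) = 0.008123 hr

Final: 0.008123 hr


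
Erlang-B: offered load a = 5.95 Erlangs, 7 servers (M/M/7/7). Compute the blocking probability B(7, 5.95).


B(c,a) = (a^c/c!) / Σ_{k=0}^{c} a^k/k!
a^7/7! = 52.382741
Σ terms (k=0..7): 1.00000 + 5.95000 + 17.70125 + 35.10748 + 52.22238 + 62.14463 + 61.62675 + 52.38274 = 288.135227
B = 52.382741/288.135227 = 0.181799

Final: 0.181799


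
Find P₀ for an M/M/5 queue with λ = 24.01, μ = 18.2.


a = λ/μ = 24.01/18.2 = 1.3192; ρ = a/c = 0.2638
Σ_{k=0}^{4} a^k/k! (terms k=0..4) = 1.00000 + 1.31923 + 0.87018 + 0.38266 + 0.12620 = 3.69828
Tail: a^5/(5!(1−ρ)) = 3.99580/(120·0.7362) = 0.04523
P₀ = 1/(3.69828 + 0.04523) = 1/3.74351 = 0.267129

Final: 0.267129


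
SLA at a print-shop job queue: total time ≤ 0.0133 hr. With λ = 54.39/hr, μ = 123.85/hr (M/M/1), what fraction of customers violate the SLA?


W ~ Exponential(μ−λ) for M/M/1.
μ − λ = 123.85 − 54.39 = 69.4600
P(W > t) = e^{−(μ−λ)t} = e^{−0.9238} = 0.397000

Final: 0.397000


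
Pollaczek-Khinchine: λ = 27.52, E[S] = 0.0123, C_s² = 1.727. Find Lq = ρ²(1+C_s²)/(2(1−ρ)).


ρ = λ·E[S] = 27.52·0.0123 = 0.3385
Lq = ρ²(1+C_s²)/(2(1−ρ)) = 0.1146·(1+1.727)/(2·0.6615)
= 0.1146·2.7270/1.3230 = 0.23617

Final: 0.23617


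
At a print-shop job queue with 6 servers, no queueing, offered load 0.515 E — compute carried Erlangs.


B(6,0.515) = 0.00001548 (Erlang-B)
Carried load = a(1 − B) = 0.515·(1 − 0.00001548) = 0.515·0.999985 = 0.5150 E

Final: 0.5150 Erlangs


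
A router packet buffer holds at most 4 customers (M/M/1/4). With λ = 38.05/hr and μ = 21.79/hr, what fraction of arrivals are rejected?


ρ = λ/μ = 38.05/21.79 = 1.7462
P_K = (1−ρ)ρ^K/(1−ρ^(K+1)) = (-0.7462·9.298004)/(1 − 16.236303)
= -6.938299/-15.236303 = 0.455379

Final: 0.455379


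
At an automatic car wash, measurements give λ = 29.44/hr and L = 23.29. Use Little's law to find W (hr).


W = L/λ = 23.29/29.44 = 0.7911 hr

Final: 0.7911 hr


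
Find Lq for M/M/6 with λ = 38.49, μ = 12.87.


a = λ/μ = 2.9907; ρ = a/6 = 0.4984
P₀ = 0.049433
Lq = P₀·a^c·ρ / (c!·(1−ρ)²) = 0.049433·715.51079·0.4984/(720·0.25156)
= 0.09734

Final: 0.09734


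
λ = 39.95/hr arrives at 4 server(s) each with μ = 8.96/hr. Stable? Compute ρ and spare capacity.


Total capacity cμ = 4·8.96 = 35.84/hr
ρ = λ/(cμ) = 39.95/35.84 = 1.1147
Stable ⇔ ρ < 1: NO
Spare capacity = cμ − λ = 35.84 − 39.95 = -4.11/hr

Final: ρ = 1.1147; unstable; margin = -4.11/hr


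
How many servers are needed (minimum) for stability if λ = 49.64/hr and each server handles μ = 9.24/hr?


Stability requires cμ > λ ⇔ c > λ/μ.
λ/μ = 49.64/9.24 = 5.3723
Minimum integer c = ⌊5.3723⌋ + 1 = 6
Check: 6·9.24 = 55.44 > 49.64, while 5·9.24 = 46.20 ≤ 49.64

Final: 6 servers


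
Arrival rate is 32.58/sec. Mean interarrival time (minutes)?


Mean interarrival time = 1/λ = 1/32.58 second = 0.03069 second
In minutes: 0.03069 × 0.0166667 = 0.0005116 min

Final: 0.0005116 min


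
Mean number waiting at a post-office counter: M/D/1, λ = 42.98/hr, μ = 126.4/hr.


ρ = 42.98/126.4 = 0.3400
M/D/1: Lq = ρ²/(2(1−ρ)) = 0.1156/(2·0.6600) = 0.08760

Final: 0.08760


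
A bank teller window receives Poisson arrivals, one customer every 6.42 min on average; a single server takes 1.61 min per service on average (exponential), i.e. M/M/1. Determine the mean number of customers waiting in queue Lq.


λ = 60/6.42 = 9.3458 /hr
μ = 60/1.61 = 37.2671 /hr
ρ = λ/μ = 9.3458/37.2671 = 0.2508
Lq = ρ²/(1−ρ) = 0.06289/0.7492 = 0.08394

Final: 0.08394


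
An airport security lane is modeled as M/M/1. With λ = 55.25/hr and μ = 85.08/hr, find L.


ρ = λ/μ = 55.25/85.08 = 0.6494
L = ρ/(1−ρ) = 0.6494/(1 − 0.6494) = 0.6494/0.3506 = 1.8522

Final: 1.8522


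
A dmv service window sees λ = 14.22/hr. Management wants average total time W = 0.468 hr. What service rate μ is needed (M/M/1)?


W = 1/(μ−λ) ⇒ μ − λ = 1/W = 1/0.468 = 2.1368
μ = λ + 1/W = 14.22 + 2.1368 = 16.3568 per hr

Final: 16.3568 /hr


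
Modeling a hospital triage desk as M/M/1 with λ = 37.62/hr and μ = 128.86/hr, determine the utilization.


ρ = λ/μ = 37.62/128.86 = 0.2919

Final: 0.2919


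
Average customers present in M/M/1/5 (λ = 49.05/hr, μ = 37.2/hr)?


ρ = 49.05/37.2 = 1.3185
L = ρ[1 − (K+1)ρ^K + Kρ^(K+1)] / [(1−ρ)(1−ρ^(K+1))]
Numerator: 1.3185·(1 − 6·3.985477 + 5·5.255045) = 4.433434
Denominator: (-0.3185)·(-4.255045) = 1.355438
L = 4.433434/1.355438 = 3.2709

Final: 3.2709


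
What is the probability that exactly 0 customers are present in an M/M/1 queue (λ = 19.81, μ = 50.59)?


ρ = 19.81/50.59 = 0.3916
P_n = (1−ρ)·ρ^n = (1 − 0.3916)·0.3916^0 = 0.6084·1.000000 = 0.608421

Final: 0.608421


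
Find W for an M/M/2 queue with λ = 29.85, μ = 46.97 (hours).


a = 0.6355; ρ = 0.3178; P₀ = 0.517732
Lq = P₀·a^c·ρ/(c!(1−ρ)²) = 0.07137
Wq = Lq/λ = 0.07137/29.85 = 0.002391 hr
W = Wq + 1/μ = 0.002391 + 0.02129 = 0.02368 hr

Final: 0.02368 hr


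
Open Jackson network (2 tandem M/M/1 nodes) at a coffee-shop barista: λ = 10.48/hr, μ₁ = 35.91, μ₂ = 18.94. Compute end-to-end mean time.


Each node sees arrival rate λ = 10.48/hr (tandem ⇒ throughput preserved).
W₁ = 1/(μ₁−λ) = 1/(35.91−10.48) = 0.03932 hr
W₂ = 1/(μ₂−λ) = 1/(18.94−10.48) = 0.11820 hr
W_total = W₁ + W₂ = 0.03932 + 0.11820 = 0.15753 hr

Final: 0.15753 hr


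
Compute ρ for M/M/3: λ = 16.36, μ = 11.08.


ρ = λ/(cμ) = 16.36/(3·11.08) = 16.36/33.24 = 0.4922

Final: 0.4922


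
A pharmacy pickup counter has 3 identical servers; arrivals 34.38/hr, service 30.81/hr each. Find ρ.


ρ = λ/(cμ) = 34.38/(3·30.81) = 34.38/92.43 = 0.3720

Final: 0.3720


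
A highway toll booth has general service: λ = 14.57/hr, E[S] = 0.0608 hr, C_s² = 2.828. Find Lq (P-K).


ρ = λ·E[S] = 14.57·0.0608 = 0.8859
Lq = ρ²(1+C_s²)/(2(1−ρ)) = 0.7847·(1+2.828)/(2·0.1141)
= 0.7847·3.8280/0.2283 = 13.15876

Final: 13.15876
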